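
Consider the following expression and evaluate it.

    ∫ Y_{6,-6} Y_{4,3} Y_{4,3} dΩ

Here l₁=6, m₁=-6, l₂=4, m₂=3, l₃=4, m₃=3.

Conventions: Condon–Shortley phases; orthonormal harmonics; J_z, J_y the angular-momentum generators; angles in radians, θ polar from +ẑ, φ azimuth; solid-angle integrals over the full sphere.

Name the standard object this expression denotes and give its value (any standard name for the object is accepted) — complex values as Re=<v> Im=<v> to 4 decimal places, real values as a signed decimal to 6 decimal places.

This is a Gaunt coefficient — the integral of a triple product of spherical harmonics over the sphere.
Checks pass: Σm=0; 14 even; l₃=4∈[2,10].
(2·6+1)(2·4+1)(2·4+1) = 1053
Δ: 6! 6! 2! / 15! → 1/1261260
sum: t=2:+1/4608 t=3:−1/1296 t=4:+1/4608 = -7/20736
3j²(6 4 4; 0 0 0) = Δ·Π!·Σ² = 20/1287  (sign -1)
sum: t=6:+1/518400 = 1/518400
3j²(6 4 4; -6 3 3) = Δ·Π!·Σ² = 7/195  (sign -1)
combine: 4πI² = 1053·20/1287·7/195 = 84/143
take √, sign +1: I = 0.21620548

Gaunt coefficient, +0.216205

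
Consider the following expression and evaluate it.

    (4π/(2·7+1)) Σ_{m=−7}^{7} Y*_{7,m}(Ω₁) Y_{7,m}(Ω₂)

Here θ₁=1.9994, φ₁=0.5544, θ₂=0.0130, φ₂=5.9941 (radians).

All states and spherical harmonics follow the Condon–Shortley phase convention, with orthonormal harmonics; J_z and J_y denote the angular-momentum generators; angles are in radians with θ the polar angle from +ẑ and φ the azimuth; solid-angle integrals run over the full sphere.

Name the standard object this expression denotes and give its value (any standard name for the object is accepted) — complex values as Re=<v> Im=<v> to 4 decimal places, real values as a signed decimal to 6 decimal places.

Legendre polynomial (addition theorem), -0.004661

This sum is the spherical-harmonic addition theorem: it equals the Legendre polynomial P_l(cos γ) of the angle γ between the two directions.
Expand P_7 via completeness: Σ_{m} conj(Y_{7,m}) at Ω₁ times Y_{7,m} at Ω₂ —
  m=-7: (-0.190295-0.173480i) × (-0.000000+0.000000i) = +0.000000-0.000000i  (running Σ = +0.000000-0.000000i)
  m=-6: (+0.432750+0.080898i) × (-0.000000+0.000000i) = -0.000000+0.000000i  (running Σ = -0.000000+0.000000i)
  m=-5: (-0.265252+0.102757i) × (+0.000000+0.000000i) = -0.000000-0.000000i  (running Σ = -0.000000-0.000000i)
  m=-4: (-0.094919+0.125692i) × (+0.000000+0.000000i) = -0.000000-0.000000i  (running Σ = -0.000000-0.000000i)
  m=-3: (+0.031751-0.342635i) × (+0.000013+0.000015i) = +0.000005-0.000004i  (running Σ = +0.000005-0.000004i)
  m=-2: (-0.006391-0.012835i) × (+0.001062+0.000693i) = +0.000002-0.000018i  (running Σ = +0.000008-0.000022i)
  m=-1: (+0.284550+0.176186i) × (+0.050879+0.015132i) = +0.011811+0.013270i  (running Σ = +0.011819+0.013248i)
  m=0: (-0.026791-0.000000i) × (+1.089965+0.000000i) = -0.029202-0.000000i  (running Σ = -0.017383+0.013248i)
  m=1: (-0.284550+0.176186i) × (-0.050879+0.015132i) = +0.011811-0.013270i  (running Σ = -0.005571-0.000022i)
  m=2: (-0.006391+0.012835i) × (+0.001062-0.000693i) = +0.000002+0.000018i  (running Σ = -0.005569-0.000004i)
  m=3: (-0.031751-0.342635i) × (-0.000013+0.000015i) = +0.000005+0.000004i  (running Σ = -0.005564-0.000000i)
  m=4: (-0.094919-0.125692i) × (+0.000000-0.000000i) = -0.000000+0.000000i  (running Σ = -0.005564-0.000000i)
  m=5: (+0.265252+0.102757i) × (-0.000000+0.000000i) = -0.000000+0.000000i  (running Σ = -0.005564+0.000000i)
  m=6: (+0.432750-0.080898i) × (-0.000000-0.000000i) = -0.000000-0.000000i  (running Σ = -0.005564-0.000000i)
  m=7: (+0.190295-0.173480i) × (+0.000000+0.000000i) = +0.000000+0.000000i  (running Σ = -0.005564-0.000000i)
Accumulated sum -0.005564-0.000000i; after 4π/(2l+1) scaling, -0.004661-0.000000i ⇒ P_7 = -0.004661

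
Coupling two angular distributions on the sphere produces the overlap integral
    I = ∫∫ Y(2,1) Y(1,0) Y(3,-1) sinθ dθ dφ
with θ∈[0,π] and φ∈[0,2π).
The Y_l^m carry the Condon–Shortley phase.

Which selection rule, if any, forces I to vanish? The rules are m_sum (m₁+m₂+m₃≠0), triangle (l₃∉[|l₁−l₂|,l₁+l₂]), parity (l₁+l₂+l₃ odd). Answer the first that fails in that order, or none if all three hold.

none

Σmᵢ = 0  ✓
l₃∈[|l₁−l₂|,l₁+l₂]=[1,3], have l₃=3  ✓
Σlᵢ = 6 ⇒ even  ✓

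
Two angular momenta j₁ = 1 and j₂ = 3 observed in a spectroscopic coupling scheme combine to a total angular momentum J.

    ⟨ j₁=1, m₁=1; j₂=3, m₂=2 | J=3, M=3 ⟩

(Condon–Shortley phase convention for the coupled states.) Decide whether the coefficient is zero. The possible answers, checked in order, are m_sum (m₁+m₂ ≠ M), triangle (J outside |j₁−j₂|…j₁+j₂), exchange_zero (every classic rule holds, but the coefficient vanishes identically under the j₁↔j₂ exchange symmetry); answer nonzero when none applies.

nonzero

m-sum: m₁+m₂ = 1+2 = 3, M = 3  ✓
triangle: |j₁−j₂| = 2 ≤ J = 3 ≤ j₁+j₂ = 4  ✓
exchange: j₁≠j₂ or m₁≠m₂ — the exchange symmetry imposes no constraint here
value check: CG = +√(1/4) = +0.500000 ≠ 0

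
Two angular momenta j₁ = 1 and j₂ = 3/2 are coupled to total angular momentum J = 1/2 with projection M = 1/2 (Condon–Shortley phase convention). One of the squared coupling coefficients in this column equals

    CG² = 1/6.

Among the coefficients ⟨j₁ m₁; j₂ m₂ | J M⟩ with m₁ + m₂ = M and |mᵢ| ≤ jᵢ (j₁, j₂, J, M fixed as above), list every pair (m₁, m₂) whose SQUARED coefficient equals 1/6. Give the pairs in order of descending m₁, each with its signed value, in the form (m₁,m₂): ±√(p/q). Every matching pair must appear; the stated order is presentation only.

Admissible pairs with m₁+m₂ = M = 1/2: (-1,3/2), (0,1/2), (1,-1/2)
  (m₁,m₂)=(1,-1/2): CG² = 1/6, CG = +√(1/6)   ← matches the target
  (m₁,m₂)=(0,1/2): CG² = 1/3, CG = −√(1/3)
  (m₁,m₂)=(-1,3/2): CG² = 1/2, CG = +√(1/2)
Pairs with CG² = 1/6: (1,-1/2): +√(1/6)

(1,-1/2): +√(1/6)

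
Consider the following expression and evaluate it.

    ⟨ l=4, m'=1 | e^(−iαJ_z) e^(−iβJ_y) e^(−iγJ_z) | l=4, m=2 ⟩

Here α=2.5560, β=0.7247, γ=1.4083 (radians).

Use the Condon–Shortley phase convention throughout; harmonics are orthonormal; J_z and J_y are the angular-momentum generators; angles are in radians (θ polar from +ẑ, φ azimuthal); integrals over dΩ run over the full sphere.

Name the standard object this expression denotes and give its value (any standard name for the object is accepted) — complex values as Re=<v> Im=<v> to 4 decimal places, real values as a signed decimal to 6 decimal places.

This is a Wigner D-matrix element — the rotation-matrix element ⟨l m'| R(α,β,γ) |l m⟩ in the angular-momentum basis.
D^4_{1,2}(2.5560,0.7247,1.4083) = e^{-i·1·2.5560}·d^4_{1,2}(0.7247)·e^{-i·2·1.4083}. Compute d first:
c=cos(0.724700/2)=0.935066, s=sin(0.724700/2)=0.354473; N=√[120·6·720·2]=1018.233765
The bounds max(0,m−m')=1 and min(l+m,l−m')=3 give 3 terms
  k=1: (−1)^0·1018.2338/(240)·0.9351^7·0.3545^1 = +0.939975
  k=2: (−1)^1·1018.2338/(48)·0.9351^5·0.3545^3 = -0.675409
  k=3: (−1)^2·1018.2338/(72)·0.9351^3·0.3545^5 = +0.064708
d^4_{1,2}(0.7247) = +0.939975 -0.675409 +0.064708 = +0.329274
D = (-0.833385-0.552693i)·(+0.329274)·(-0.947653-0.319302i) = +0.201938+0.260081i

Wigner D-matrix element, Re=0.2019 Im=0.2601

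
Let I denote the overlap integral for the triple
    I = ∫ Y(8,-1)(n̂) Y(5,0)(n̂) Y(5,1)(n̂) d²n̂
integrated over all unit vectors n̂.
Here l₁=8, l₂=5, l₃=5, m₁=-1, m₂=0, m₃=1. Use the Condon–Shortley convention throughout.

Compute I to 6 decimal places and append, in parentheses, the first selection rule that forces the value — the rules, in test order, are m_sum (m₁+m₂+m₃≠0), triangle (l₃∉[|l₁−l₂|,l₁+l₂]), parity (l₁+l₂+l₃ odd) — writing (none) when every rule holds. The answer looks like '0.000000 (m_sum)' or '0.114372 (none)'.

-0.105135 (none)

Rules hold: Σm=0, L=18 even, 3≤5≤13.
N = 17·11·11 = 2057
Δ = 8!·8!·2!/19! = 1/37413090
Racah Σ t=3..5: t=3:−1/1036800 t=4:+1/331776 t=5:−1/1036800 = 1/921600
⇒ 3j(8 5 5; 0 0 0)² = 490/46189, sgn -1
Racah Σ t=3..5: t=3:−1/2073600 t=4:+1/414720 t=5:−1/829440 = 1/1382400
⇒ 3j(8 5 5; -1 0 1)² = 294/46189, sgn +1
4πI² = N·(3j₀)²·(3jₘ)² = 144060/1037153
I = -1·√(0.138899/4π) = -0.10513453
No selection rule forces the value: the integral is nonzero (none).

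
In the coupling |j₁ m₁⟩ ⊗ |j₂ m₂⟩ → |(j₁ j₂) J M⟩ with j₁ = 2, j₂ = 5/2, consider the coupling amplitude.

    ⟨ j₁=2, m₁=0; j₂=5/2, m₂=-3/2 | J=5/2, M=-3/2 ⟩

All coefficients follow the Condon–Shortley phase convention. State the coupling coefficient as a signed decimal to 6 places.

-0.119523  (= −√(1/70))

√[6·2!2!3!/8! · 2!2!1!4!1!4!] = √(288/35)
  +(−1)^0/∏(0,2,2,1,0,2)! = 1/8  (running 1/8)
  +(−1)^1/∏(1,1,1,0,1,3)! = -1/6  (running -1/24)
⟨..|..⟩ = √(288/35)·(-1/24) = -0.119523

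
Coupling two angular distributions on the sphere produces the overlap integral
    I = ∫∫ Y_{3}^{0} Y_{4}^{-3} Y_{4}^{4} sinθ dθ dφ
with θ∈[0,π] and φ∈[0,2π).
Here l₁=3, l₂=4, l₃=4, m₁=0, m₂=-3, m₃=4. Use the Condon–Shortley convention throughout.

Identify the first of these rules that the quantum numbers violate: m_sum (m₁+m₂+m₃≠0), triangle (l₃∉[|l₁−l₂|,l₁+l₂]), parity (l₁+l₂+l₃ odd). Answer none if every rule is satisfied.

Σmᵢ = 1  ✗
l₃∈[|l₁−l₂|,l₁+l₂]=[1,7], have l₃=4
Σlᵢ = 11 ⇒ odd

m_sum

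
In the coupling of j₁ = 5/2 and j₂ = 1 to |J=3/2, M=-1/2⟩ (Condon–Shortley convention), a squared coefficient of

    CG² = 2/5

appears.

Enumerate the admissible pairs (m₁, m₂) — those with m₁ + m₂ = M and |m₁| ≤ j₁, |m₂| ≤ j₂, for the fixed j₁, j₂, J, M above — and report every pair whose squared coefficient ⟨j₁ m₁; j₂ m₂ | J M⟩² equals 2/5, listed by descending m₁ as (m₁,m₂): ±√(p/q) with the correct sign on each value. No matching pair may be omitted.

Admissible pairs with m₁+m₂ = M = -1/2: (-3/2,1), (-1/2,0), (1/2,-1)
  (m₁,m₂)=(1/2,-1): CG² = 1/5, CG = +√(1/5)
  (m₁,m₂)=(-1/2,0): CG² = 2/5, CG = −√(2/5)   ← matches the target
  (m₁,m₂)=(-3/2,1): CG² = 2/5, CG = +√(2/5)   ← matches the target
Pairs with CG² = 2/5: (-1/2,0): −√(2/5); (-3/2,1): +√(2/5)

(-1/2,0): −√(2/5); (-3/2,1): +√(2/5)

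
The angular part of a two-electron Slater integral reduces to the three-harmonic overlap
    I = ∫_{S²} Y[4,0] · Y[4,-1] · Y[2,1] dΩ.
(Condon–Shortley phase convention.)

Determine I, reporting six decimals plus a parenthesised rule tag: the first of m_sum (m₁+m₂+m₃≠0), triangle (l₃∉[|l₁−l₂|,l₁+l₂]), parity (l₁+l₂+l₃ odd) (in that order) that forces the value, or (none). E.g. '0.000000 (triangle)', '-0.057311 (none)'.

-0.044869 (none)

Checks pass: Σm=0; 10 even; l₃=2∈[0,8].
(2·4+1)(2·4+1)(2·2+1) = 405
Δ: 6! 2! 2! / 11! → 1/13860
sum: t=2:+1/192 t=3:−1/36 t=4:+1/192 = -5/288
3j²(4 4 2; 0 0 0) = Δ·Π!·Σ² = 20/693  (sign -1)
sum: t=2:+1/96 t=3:−1/72 = -1/288
3j²(4 4 2; 0 -1 1) = Δ·Π!·Σ² = 1/462  (sign +1)
combine: 4πI² = 405·20/693·1/462 = 150/5929
take √, sign -1: I = -0.04486937
No selection rule forces the value: the integral is nonzero (none).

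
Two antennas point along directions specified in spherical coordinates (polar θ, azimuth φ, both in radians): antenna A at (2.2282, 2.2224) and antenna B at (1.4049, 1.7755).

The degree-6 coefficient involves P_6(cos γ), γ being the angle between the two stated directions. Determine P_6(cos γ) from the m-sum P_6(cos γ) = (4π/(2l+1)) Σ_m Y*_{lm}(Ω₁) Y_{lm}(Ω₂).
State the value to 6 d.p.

Expand P_6 via completeness: Σ_{m} conj(Y_{6,m}) at Ω₁ times Y_{6,m} at Ω₂ —
  m=-6: Y*=0.08549 + 0.08257j  Y=-0.14936 + 0.41879j  product -0.04735 + 0.02347j
  m=-5: Y*=-0.03692 + 0.31567j  Y=-0.22022 - 0.13420j  product 0.05049 - 0.06456j
  m=-4: Y*=-0.37443 + 0.22200j  Y=-0.16143 + 0.17259j  product 0.02213 - 0.10046j
  m=-3: Y*=-0.20271 - 0.08191j  Y=-0.16056 - 0.22773j  product 0.01389 + 0.05931j
  m=-2: Y*=0.06044 + 0.22046j  Y=-0.15510 + 0.06730j  product -0.02421 - 0.03013j
  m=-1: Y*=-0.19347 + 0.25365j  Y=-0.05737 - 0.27635j  product 0.08120 + 0.03891j
  m=+0: Y*=0.14708 + 0.00000j  Y=-0.15042 + 0.00000j  product -0.02212 + 0.00000j
  m=+1: Y*=0.19347 + 0.25365j  Y=0.05737 - 0.27635j  product 0.08120 - 0.03891j
  m=+2: Y*=0.06044 - 0.22046j  Y=-0.15510 - 0.06730j  product -0.02421 + 0.03013j
  m=+3: Y*=0.20271 - 0.08191j  Y=0.16056 - 0.22773j  product 0.01389 - 0.05931j
  m=+4: Y*=-0.37443 - 0.22200j  Y=-0.16143 - 0.17259j  product 0.02213 + 0.10046j
  m=+5: Y*=0.03692 + 0.31567j  Y=0.22022 - 0.13420j  product 0.05049 + 0.06456j
  m=+6: Y*=0.08549 - 0.08257j  Y=-0.14936 - 0.41879j  product -0.04735 - 0.02347j
Total Σ_m = 0.17018 - 0.00000j. Multiply by 0.966644: 0.16451 - 0.00000j. P_6(cos γ) = 0.164506

0.164506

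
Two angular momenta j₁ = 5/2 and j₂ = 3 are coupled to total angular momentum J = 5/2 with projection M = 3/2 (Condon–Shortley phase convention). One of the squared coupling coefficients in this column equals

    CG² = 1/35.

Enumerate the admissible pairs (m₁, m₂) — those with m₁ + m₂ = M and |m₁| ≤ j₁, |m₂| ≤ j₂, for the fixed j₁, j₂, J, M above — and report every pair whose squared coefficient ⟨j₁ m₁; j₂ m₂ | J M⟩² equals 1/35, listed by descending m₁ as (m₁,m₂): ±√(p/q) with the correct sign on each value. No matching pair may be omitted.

(1/2,1): +√(1/35)

Admissible pairs with m₁+m₂ = M = 3/2: (-3/2,3), (-1/2,2), (1/2,1), (3/2,0), (5/2,-1)
  (m₁,m₂)=(5/2,-1): CG² = 2/7, CG = +√(2/7)
  (m₁,m₂)=(3/2,0): CG² = 7/30, CG = −√(7/30)
  (m₁,m₂)=(1/2,1): CG² = 1/35, CG = +√(1/35)   ← matches the target
  (m₁,m₂)=(-1/2,2): CG² = 1/14, CG = +√(1/14)
  (m₁,m₂)=(-3/2,3): CG² = 8/21, CG = −√(8/21)
Pairs with CG² = 1/35: (1/2,1): +√(1/35)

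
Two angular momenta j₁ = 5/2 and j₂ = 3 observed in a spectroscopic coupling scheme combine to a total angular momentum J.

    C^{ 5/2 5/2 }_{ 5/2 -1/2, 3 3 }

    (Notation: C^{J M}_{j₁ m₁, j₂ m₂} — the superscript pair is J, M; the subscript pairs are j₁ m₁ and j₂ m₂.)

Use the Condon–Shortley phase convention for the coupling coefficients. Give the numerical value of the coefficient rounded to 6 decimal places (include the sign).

√[6·3!2!3!/9! · 2!3!6!0!5!0!] = √(8640/7)
  +(−1)^3/∏(3,0,0,3,2,0)! = -1/72  (running -1/72)
⟨..|..⟩ = √(8640/7)·(-1/72) = -0.487950

-0.487950  (= −√(5/21))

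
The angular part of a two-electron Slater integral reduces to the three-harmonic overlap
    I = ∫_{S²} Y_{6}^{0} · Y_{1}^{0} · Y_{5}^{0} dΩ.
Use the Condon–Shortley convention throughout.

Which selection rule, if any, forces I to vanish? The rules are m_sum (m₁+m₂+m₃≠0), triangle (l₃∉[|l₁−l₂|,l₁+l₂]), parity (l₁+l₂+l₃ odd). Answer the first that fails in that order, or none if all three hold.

none

azimuthal sum: 0 + 0 + 0 = 0  ✓
5 ≤ 5 ≤ 7 (triangle on l)  ✓
L = 6 + 1 + 5 = 12 (even)  ✓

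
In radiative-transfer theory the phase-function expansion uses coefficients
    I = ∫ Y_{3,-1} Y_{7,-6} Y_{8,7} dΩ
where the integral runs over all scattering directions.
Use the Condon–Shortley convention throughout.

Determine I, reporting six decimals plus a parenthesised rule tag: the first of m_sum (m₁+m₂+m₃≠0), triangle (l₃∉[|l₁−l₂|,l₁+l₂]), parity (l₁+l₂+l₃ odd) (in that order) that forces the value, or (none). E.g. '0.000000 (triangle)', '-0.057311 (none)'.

0.061743 (none)

Checks pass: Σm=0; 18 even; l₃=8∈[4,10].
(2·3+1)(2·7+1)(2·8+1) = 1785
Δ: 2! 4! 12! / 19! → 1/5290740
sum: t=0:+1/7257600 t=1:−1/2073600 t=2:+1/7257600 = -1/4838400
3j²(3 7 8; 0 0 0) = Δ·Π!·Σ² = 252/20995  (sign -1)
sum: t=0:+1/1916006400 t=1:−1/2874009600 = 1/5748019200
3j²(3 7 8; -1 -6 7) = Δ·Π!·Σ² = 13/5814  (sign -1)
combine: 4πI² = 1785·252/20995·13/5814 = 294/6137
take √, sign +1: I = 0.06174342
No selection rule forces the value: the integral is nonzero (none).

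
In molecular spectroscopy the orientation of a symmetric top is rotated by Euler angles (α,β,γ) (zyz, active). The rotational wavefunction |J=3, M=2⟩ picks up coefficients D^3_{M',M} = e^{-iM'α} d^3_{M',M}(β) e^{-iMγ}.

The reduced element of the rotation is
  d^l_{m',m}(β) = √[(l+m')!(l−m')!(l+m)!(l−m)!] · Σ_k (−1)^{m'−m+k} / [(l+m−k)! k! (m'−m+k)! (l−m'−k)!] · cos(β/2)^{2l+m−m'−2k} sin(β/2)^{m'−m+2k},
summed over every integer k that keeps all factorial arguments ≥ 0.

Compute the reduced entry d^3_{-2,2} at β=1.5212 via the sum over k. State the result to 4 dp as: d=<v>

d^3_{-2,2}(β=1.5212) via the finite sum:
With c≡cos(β/2)=0.724423 and s≡sin(β/2)=0.689356, N=[1·120·120·1]^{1/2}=120.000000
k: max(0,(2)−(-2))=4 … min(3+(2),3−(-2))=5
  k=4: (−1)^0·120.0000/(24)·0.7244^2·0.6894^4 = +0.592555
  k=5: (−1)^1·120.0000/(120)·0.7244^0·0.6894^6 = -0.107315
d^3_{-2,2}(1.5212) = +0.592555 -0.107315 = +0.485240

d=0.4852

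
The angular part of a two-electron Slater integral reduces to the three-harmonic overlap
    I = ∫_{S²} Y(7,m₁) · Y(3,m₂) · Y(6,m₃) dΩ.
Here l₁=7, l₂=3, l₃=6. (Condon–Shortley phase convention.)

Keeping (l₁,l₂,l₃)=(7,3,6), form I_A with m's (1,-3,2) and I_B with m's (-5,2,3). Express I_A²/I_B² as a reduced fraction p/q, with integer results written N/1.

392/275

Shared (l₁,l₂,l₃)=(7,3,6): N and (l;000)² cancel in I_A²/I_B².
A: Δ = 4!·10!·2!/17! = 1/2042040; Racah Σ t=0..0: t=0:+1/829440 = 1/829440; ⇒ 3j(7 3 6; 1 -3 2)² = 35/2431, sgn +1
B: Δ = 4!·10!·2!/17! = 1/2042040; Racah Σ t=3..4: t=3:−1/4354560 t=4:+1/1935360 = 1/3483648; ⇒ 3j(7 3 6; -5 2 3)² = 125/12376, sgn -1
I_A²/I_B² = (35/2431)/(125/12376) = 392/275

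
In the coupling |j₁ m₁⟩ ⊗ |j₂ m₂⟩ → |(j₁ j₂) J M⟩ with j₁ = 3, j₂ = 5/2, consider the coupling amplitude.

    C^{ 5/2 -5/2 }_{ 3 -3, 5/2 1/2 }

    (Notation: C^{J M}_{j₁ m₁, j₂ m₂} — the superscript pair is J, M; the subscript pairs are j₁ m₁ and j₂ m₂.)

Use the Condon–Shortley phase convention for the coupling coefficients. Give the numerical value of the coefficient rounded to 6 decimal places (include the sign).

√[6·3!3!2!/9! · 0!6!3!2!0!5!] = √(8640/7)
  +(−1)^3/∏(3,0,3,0,0,2)! = -1/72  (running -1/72)
⟨..|..⟩ = √(8640/7)·(-1/72) = -0.487950

-0.487950  (= −√(5/21))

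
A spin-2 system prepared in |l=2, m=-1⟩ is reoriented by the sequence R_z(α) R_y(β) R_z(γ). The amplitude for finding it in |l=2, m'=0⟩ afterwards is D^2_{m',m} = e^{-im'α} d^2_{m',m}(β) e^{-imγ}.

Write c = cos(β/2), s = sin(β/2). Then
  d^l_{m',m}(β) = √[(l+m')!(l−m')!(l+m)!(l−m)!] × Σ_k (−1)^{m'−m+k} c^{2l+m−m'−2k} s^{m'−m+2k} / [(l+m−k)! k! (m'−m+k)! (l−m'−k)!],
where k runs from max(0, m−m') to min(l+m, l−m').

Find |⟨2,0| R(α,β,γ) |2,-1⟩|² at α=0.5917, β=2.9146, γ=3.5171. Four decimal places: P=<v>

P=0.0721

First d^2_{0,-1}(β=2.9146), then the phase factors e^{-i(0)α} and e^{-i(-1)γ}:
Half-angle: c=0.113253, s=0.993566. N=√(2·2·1·6)=4.898979
k: max(0,(-1)−(0))=0 … min(2+(-1),2−(0))=1
  k=0: (−1)^1·4.8990/(2)·0.1133^3·0.9936^1 = -0.003535
  k=1: (−1)^2·4.8990/(2)·0.1133^1·0.9936^3 = +0.272092
d^2_{0,-1}(2.9146) = -0.003535 +0.272092 = +0.268556
|D^2_{0,-1}|² = |d^2_{0,-1}(β)|² = (+0.268556)² = 0.072122 (the z-rotation phases have unit modulus)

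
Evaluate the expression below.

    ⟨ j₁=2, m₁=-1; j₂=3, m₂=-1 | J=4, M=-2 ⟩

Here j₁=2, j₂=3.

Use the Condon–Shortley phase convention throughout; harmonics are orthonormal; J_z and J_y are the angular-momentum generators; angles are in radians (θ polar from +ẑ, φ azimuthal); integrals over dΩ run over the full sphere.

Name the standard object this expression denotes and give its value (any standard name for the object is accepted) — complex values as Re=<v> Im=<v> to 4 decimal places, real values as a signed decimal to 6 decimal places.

This is a Clebsch–Gordan (vector-coupling) coefficient.
j₁+j₂−J=1  J+j₁−j₂=3  J−j₁+j₂=5  j₁+j₂+J+1=10
(j₁±m₁, j₂±m₂, J±M) = (1,3,2,4,2,6)
P² = 5184/7
sum k=0..1:
  [0] +1/72 = 1/72
  [1] −1/48 = -1/48
S = -1/144
C² = P²·S² = 1/28 ; C = -0.188982

Clebsch–Gordan coefficient, −√(1/28) ≈ -0.188982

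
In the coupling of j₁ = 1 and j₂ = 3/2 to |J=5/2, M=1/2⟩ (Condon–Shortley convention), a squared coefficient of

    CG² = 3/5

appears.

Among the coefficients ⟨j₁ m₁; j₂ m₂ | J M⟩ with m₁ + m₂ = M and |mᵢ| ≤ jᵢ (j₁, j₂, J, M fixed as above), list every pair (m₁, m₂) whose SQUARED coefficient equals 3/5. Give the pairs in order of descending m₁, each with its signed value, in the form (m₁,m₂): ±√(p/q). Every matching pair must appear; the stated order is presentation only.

Admissible pairs with m₁+m₂ = M = 1/2: (-1,3/2), (0,1/2), (1,-1/2)
  (m₁,m₂)=(1,-1/2): CG² = 3/10, CG = +√(3/10)
  (m₁,m₂)=(0,1/2): CG² = 3/5, CG = +√(3/5)   ← matches the target
  (m₁,m₂)=(-1,3/2): CG² = 1/10, CG = +√(1/10)
Pairs with CG² = 3/5: (0,1/2): +√(3/5)

(0,1/2): +√(3/5)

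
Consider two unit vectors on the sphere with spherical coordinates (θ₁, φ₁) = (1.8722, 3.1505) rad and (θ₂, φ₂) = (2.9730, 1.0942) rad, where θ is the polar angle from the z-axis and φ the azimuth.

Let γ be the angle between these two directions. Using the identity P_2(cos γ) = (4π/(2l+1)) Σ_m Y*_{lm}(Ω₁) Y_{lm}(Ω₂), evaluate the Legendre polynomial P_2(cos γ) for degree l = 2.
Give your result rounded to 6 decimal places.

Summing Y*_{l m}(θ₁,φ₁)·Y_{l m}(θ₂,φ₂) over m ∈ [−2, 2]; prefactor 4π/(2·2+1) = 2.513274:
  term(m=-2) = -0.00216 - 0.00316j   from Y*(Ω₁)=0.35218 + 0.00627j, Y(Ω₂)=-0.00630 - 0.00887j
  term(m=-1) = -0.01306 + 0.02475j   from Y*(Ω₁)=0.21899 + 0.00195j, Y(Ω₂)=-0.05863 + 0.11355j
  term(m=+0) = -0.14017 + 0.00000j   from Y*(Ω₁)=-0.23201 + 0.00000j, Y(Ω₂)=0.60414 + 0.00000j
  term(m=+1) = -0.01306 - 0.02475j   from Y*(Ω₁)=-0.21899 + 0.00195j, Y(Ω₂)=0.05863 + 0.11355j
  term(m=+2) = -0.00216 + 0.00316j   from Y*(Ω₁)=0.35218 - 0.00627j, Y(Ω₂)=-0.00630 + 0.00887j
Total Σ_m = -0.17061 + 0.00000j. Multiply by 2.513274: -0.42879 + 0.00000j. P_2(cos γ) = -0.428793

-0.428793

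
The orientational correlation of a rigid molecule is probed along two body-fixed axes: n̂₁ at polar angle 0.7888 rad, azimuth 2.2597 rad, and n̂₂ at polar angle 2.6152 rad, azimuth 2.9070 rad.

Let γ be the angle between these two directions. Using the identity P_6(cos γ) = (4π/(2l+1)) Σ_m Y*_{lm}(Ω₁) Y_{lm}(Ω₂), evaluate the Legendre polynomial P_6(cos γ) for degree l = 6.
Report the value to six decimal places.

0.177915

Expand P_6 via completeness: Σ_{m} conj(Y_{6,m}) at Ω₁ times Y_{6,m} at Ω₂ —
  m=-6: Y*=(0.033719, 0.051583)  Y=(0.001263, 0.007667)  product (-0.000353, 0.000324)
  m=-5: Y*=(0.063252, -0.202378)  Y=(0.017945, 0.042702)  product (0.009777, -0.000931)
  m=-4: Y*=(-0.373792, 0.151895)  Y=(0.097065, 0.132451)  product (-0.056401, -0.034766)
  m=-3: Y*=(0.355107, 0.192116)  Y=(0.284444, 0.241427)  product (0.054626, 0.140379)
  m=-2: Y*=(-0.006269, -0.032079)  Y=(0.438973, 0.222534)  product (0.004387, -0.015477)
  m=-1: Y*=(0.230434, -0.279825)  Y=(0.176748, 0.042242)  product (0.052549, -0.039725)
  m=+0: Y*=(-0.143007, -0.000000)  Y=(-0.383783, 0.000000)  product (0.054884, 0.000000)
  m=+1: Y*=(-0.230434, -0.279825)  Y=(-0.176748, 0.042242)  product (0.052549, 0.039725)
  m=+2: Y*=(-0.006269, 0.032079)  Y=(0.438973, -0.222534)  product (0.004387, 0.015477)
  m=+3: Y*=(-0.355107, 0.192116)  Y=(-0.284444, 0.241427)  product (0.054626, -0.140379)
  m=+4: Y*=(-0.373792, -0.151895)  Y=(0.097065, -0.132451)  product (-0.056401, 0.034766)
  m=+5: Y*=(-0.063252, -0.202378)  Y=(-0.017945, 0.042702)  product (0.009777, 0.000931)
  m=+6: Y*=(0.033719, -0.051583)  Y=(0.001263, -0.007667)  product (-0.000353, -0.000324)
Σ over m = (0.184054, -0.000000); ×(4π/13) → (0.177915, -0.000000). Real part: 0.177915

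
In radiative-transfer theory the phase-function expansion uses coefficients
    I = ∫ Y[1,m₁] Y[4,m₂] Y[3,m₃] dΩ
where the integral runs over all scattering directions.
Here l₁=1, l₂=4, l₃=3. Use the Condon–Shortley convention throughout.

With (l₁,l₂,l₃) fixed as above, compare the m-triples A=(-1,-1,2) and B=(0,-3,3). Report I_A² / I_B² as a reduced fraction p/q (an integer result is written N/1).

Same 1,4,3: normalisation and zero-m 3j drop out of the ratio.
A: Δ: 2! 0! 6! / 9! → 1/252; sum: t=2:+1/240 = 1/240; 3j²(1 4 3; -1 -1 2) = Δ·Π!·Σ² = 1/84  (sign -1)
B: Δ: 2! 0! 6! / 9! → 1/252; sum: t=1:−1/720 = -1/720; 3j²(1 4 3; 0 -3 3) = Δ·Π!·Σ² = 1/36  (sign -1)
I_A²/I_B² = (1/84)/(1/36) = 3/7

3/7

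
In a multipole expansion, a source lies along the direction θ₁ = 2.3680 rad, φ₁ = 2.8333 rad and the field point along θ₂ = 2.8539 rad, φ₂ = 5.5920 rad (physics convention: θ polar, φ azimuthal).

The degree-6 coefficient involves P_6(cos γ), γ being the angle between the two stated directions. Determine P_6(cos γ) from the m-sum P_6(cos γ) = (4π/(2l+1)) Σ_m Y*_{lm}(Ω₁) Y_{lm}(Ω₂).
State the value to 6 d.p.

Expand P_6 via completeness: Σ_{m} conj(Y_{6,m}) at Ω₁ times Y_{6,m} at Ω₂ —
  term(m=-6) = -0.00001 + 0.00001j   from Y*(Ω₁)=-0.01548 - 0.05404j, Y(Ω₂)=-0.00014 - 0.00021j
  term(m=-5) = 0.00020 - 0.00055j   from Y*(Ω₁)=0.00585 - 0.19928j, Y(Ω₂)=0.00281 + 0.00091j
  term(m=-4) = 0.00033 + 0.00829j   from Y*(Ω₁)=0.13041 - 0.37147j, Y(Ω₂)=-0.01960 + 0.00776j
  term(m=-3) = -0.01739 - 0.03871j   from Y*(Ω₁)=0.25163 - 0.33382j, Y(Ω₂)=0.04891 - 0.08895j
  term(m=-2) = 0.01602 + 0.01540j   from Y*(Ω₁)=0.05600 - 0.03969j, Y(Ω₂)=0.06066 + 0.31809j
  term(m=-1) = 0.19462 + 0.07839j   from Y*(Ω₁)=-0.33554 + 0.10685j, Y(Ω₂)=-0.45908 - 0.37981j
  term(m=+0) = -0.05444 + 0.00000j   from Y*(Ω₁)=-0.17825 + 0.00000j, Y(Ω₂)=0.30539 + 0.00000j
  term(m=+1) = 0.19462 - 0.07839j   from Y*(Ω₁)=0.33554 + 0.10685j, Y(Ω₂)=0.45908 - 0.37981j
  term(m=+2) = 0.01602 - 0.01540j   from Y*(Ω₁)=0.05600 + 0.03969j, Y(Ω₂)=0.06066 - 0.31809j
  term(m=+3) = -0.01739 + 0.03871j   from Y*(Ω₁)=-0.25163 - 0.33382j, Y(Ω₂)=-0.04891 - 0.08895j
  term(m=+4) = 0.00033 - 0.00829j   from Y*(Ω₁)=0.13041 + 0.37147j, Y(Ω₂)=-0.01960 - 0.00776j
  term(m=+5) = 0.00020 + 0.00055j   from Y*(Ω₁)=-0.00585 - 0.19928j, Y(Ω₂)=-0.00281 + 0.00091j
  term(m=+6) = -0.00001 - 0.00001j   from Y*(Ω₁)=-0.01548 + 0.05404j, Y(Ω₂)=-0.00014 + 0.00021j
Total Σ_m = 0.33310 - 0.00000j. Multiply by 0.966644: 0.32199 - 0.00000j. P_6(cos γ) = 0.321991

0.321991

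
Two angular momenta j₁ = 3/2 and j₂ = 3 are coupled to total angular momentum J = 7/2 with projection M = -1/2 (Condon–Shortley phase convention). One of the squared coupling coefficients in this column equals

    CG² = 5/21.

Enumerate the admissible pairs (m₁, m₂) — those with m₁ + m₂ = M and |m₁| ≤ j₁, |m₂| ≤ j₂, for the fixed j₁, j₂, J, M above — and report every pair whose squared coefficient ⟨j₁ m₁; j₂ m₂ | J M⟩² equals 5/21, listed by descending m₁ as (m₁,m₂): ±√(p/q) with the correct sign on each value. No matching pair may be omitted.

Admissible pairs with m₁+m₂ = M = -1/2: (-3/2,1), (-1/2,0), (1/2,-1), (3/2,-2)
  (m₁,m₂)=(3/2,-2): CG² = 5/21, CG = +√(5/21)   ← matches the target
  (m₁,m₂)=(1/2,-1): CG² = 2/7, CG = +√(2/7)
  (m₁,m₂)=(-1/2,0): CG² = 2/21, CG = −√(2/21)
  (m₁,m₂)=(-3/2,1): CG² = 8/21, CG = −√(8/21)
Pairs with CG² = 5/21: (3/2,-2): +√(5/21)

(3/2,-2): +√(5/21)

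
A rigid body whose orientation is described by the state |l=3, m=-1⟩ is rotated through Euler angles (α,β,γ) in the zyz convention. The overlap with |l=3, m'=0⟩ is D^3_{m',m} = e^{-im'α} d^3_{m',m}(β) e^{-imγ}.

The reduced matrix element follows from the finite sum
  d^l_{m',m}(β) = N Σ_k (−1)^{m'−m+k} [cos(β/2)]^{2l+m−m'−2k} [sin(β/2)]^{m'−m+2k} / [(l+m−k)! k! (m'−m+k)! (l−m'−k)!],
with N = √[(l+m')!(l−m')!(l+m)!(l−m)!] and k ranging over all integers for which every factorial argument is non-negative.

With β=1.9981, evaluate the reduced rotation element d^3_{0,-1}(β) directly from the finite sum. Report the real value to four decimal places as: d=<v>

d=0.0557

d^3_{0,-1}(β=1.9981) via the finite sum:
Half-angle: c=0.541101, s=0.840957. N=√(6·6·2·24)=41.569219
k∈{0,1,2} keeps every argument non-negative
  k=0: (−1)^1·41.5692/(12)·0.5411^5·0.8410^1 = -0.135132
  k=1: (−1)^2·41.5692/(4)·0.5411^3·0.8410^3 = +0.979197
  k=2: (−1)^3·41.5692/(12)·0.5411^1·0.8410^5 = -0.788386
d^3_{0,-1}(1.9981) = -0.135132 +0.979197 -0.788386 = +0.055678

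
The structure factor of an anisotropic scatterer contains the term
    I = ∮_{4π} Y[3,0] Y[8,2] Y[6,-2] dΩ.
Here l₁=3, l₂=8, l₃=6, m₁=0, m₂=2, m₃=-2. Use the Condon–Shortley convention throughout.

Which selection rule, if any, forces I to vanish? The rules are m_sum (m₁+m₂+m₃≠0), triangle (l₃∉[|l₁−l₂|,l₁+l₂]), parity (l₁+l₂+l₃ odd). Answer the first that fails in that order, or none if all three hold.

parity

Σmᵢ = 0  ✓
l₃∈[|l₁−l₂|,l₁+l₂]=[5,11], have l₃=6  ✓
Σlᵢ = 17 ⇒ odd  ✗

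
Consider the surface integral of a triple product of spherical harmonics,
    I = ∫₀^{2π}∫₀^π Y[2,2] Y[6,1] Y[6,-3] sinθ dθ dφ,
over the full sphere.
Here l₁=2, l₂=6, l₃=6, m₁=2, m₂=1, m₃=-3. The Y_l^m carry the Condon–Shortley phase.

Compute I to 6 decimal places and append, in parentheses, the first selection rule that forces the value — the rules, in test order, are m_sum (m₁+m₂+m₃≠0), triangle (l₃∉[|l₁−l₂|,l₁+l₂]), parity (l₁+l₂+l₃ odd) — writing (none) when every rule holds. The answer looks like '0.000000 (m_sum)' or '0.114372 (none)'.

Rules hold: Σm=0, L=14 even, 4≤6≤8.
N = 5·13·13 = 845
Δ = 2!·2!·10!/15! = 1/90090
Racah Σ t=0..2: t=0:+1/69120 t=1:−1/14400 t=2:+1/69120 = -7/172800
⇒ 3j(2 6 6; 0 0 0)² = 14/715, sgn -1
Racah Σ t=0..0: t=0:+1/120960 = 1/120960
⇒ 3j(2 6 6; 2 1 -3)² = 24/1001, sgn -1
4πI² = N·(3j₀)²·(3jₘ)² = 48/121
I = +1·√(0.396694/4π) = 0.17767364
No selection rule forces the value: the integral is nonzero (none).

0.177674 (none)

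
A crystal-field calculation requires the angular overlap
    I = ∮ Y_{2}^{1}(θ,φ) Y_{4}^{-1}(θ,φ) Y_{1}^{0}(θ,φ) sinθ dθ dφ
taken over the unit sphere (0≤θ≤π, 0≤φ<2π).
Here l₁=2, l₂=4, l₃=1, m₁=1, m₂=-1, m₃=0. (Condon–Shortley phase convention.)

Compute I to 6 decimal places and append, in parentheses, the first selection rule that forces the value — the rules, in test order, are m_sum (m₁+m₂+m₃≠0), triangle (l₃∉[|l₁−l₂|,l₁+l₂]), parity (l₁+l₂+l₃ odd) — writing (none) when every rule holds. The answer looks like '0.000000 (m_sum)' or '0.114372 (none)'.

|2−4|≤1≤2+4 violated ⇒ I = 0

0.000000 (triangle)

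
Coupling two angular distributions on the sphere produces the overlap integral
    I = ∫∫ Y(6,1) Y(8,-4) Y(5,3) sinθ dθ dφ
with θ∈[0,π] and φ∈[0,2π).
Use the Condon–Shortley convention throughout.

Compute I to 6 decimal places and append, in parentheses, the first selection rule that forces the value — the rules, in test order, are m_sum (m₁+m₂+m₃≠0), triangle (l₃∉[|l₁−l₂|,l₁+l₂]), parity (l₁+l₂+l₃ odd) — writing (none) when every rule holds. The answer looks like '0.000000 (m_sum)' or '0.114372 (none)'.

l₁+l₂+l₃=19 is odd: 3j(l;000)=0 ⇒ I=0

0.000000 (parity)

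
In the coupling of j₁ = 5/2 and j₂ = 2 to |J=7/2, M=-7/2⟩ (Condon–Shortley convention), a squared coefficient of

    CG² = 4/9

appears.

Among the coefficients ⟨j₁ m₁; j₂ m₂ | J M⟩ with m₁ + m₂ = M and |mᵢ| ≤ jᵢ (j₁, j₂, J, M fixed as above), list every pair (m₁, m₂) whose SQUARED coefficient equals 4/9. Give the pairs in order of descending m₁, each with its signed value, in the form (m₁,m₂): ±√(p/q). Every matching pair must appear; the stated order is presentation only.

(-3/2,-2): +√(4/9)

Admissible pairs with m₁+m₂ = M = -7/2: (-5/2,-1), (-3/2,-2)
  (m₁,m₂)=(-3/2,-2): CG² = 4/9, CG = +√(4/9)   ← matches the target
  (m₁,m₂)=(-5/2,-1): CG² = 5/9, CG = −√(5/9)
Pairs with CG² = 4/9: (-3/2,-2): +√(4/9)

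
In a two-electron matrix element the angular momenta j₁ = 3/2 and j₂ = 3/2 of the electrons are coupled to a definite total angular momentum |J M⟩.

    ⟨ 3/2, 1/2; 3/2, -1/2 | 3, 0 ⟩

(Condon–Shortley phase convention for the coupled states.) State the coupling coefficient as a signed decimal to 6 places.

+√(9/20) ≈ +0.670820

√[7·0!3!3!/7! · 2!1!1!2!3!3!] = √(36/5)
  +(−1)^0/∏(0,0,1,1,2,2)! = 1/4  (running 1/4)
⟨..|..⟩ = √(36/5)·(1/4) = +0.670820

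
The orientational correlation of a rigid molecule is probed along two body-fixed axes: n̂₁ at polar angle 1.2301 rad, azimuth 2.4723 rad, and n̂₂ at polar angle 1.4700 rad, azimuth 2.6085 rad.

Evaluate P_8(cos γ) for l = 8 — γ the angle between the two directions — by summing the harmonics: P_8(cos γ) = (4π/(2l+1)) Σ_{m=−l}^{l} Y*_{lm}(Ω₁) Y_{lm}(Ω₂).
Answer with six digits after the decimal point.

Addition theorem: P_8(cos γ) = (4π/17) Σ_m Y*_{lm}(Ω₁) Y_{lm}(Ω₂), m = −8…8:
  [-8]  conj(Y_{8,-8})(Ω₁) = 0.19220 + 0.25710j ; Y_{8,-8}(Ω₂) = -0.21420 - 0.44611j ; Δ = 0.07352 - 0.14081j
  [-7]  conj(Y_{8,-7})(Ω₁) = 0.01244 - 0.45503j ; Y_{8,-7}(Ω₂) = 0.16635 + 0.11139j ; Δ = 0.05276 - 0.07431j
  [-6]  conj(Y_{8,-6})(Ω₁) = -0.11425 + 0.13658j ; Y_{8,-6}(Ω₂) = 0.30914 + 0.01763j ; Δ = -0.03773 + 0.04021j
  [-5]  conj(Y_{8,-5})(Ω₁) = -0.26222 + 0.05449j ; Y_{8,-5}(Ω₂) = -0.20192 + 0.10413j ; Δ = 0.04727 - 0.03831j
  [-4]  conj(Y_{8,-4})(Ω₁) = 0.26080 + 0.13065j ; Y_{8,-4}(Ω₂) = -0.13122 + 0.20857j ; Δ = -0.06147 + 0.03725j
  [-3]  conj(Y_{8,-3})(Ω₁) = 0.06033 + 0.12913j ; Y_{8,-3}(Ω₂) = 0.00676 - 0.23715j ; Δ = 0.03103 - 0.01343j
  [-2]  conj(Y_{8,-2})(Ω₁) = 0.07259 - 0.30698j ; Y_{8,-2}(Ω₂) = -0.10502 - 0.19016j ; Δ = -0.06600 + 0.01844j
  [-1]  conj(Y_{8,-1})(Ω₁) = 0.06661 - 0.05269j ; Y_{8,-1}(Ω₂) = 0.20744 + 0.12241j ; Δ = 0.02027 - 0.00278j
  [+0]  conj(Y_{8,0})(Ω₁) = -0.31813 + 0.00000j ; Y_{8,0}(Ω₂) = 0.20845 + 0.00000j ; Δ = -0.06631 + 0.00000j
  [+1]  conj(Y_{8,1})(Ω₁) = -0.06661 - 0.05269j ; Y_{8,1}(Ω₂) = -0.20744 + 0.12241j ; Δ = 0.02027 + 0.00278j
  [+2]  conj(Y_{8,2})(Ω₁) = 0.07259 + 0.30698j ; Y_{8,2}(Ω₂) = -0.10502 + 0.19016j ; Δ = -0.06600 - 0.01844j
  [+3]  conj(Y_{8,3})(Ω₁) = -0.06033 + 0.12913j ; Y_{8,3}(Ω₂) = -0.00676 - 0.23715j ; Δ = 0.03103 + 0.01343j
  [+4]  conj(Y_{8,4})(Ω₁) = 0.26080 - 0.13065j ; Y_{8,4}(Ω₂) = -0.13122 - 0.20857j ; Δ = -0.06147 - 0.03725j
  [+5]  conj(Y_{8,5})(Ω₁) = 0.26222 + 0.05449j ; Y_{8,5}(Ω₂) = 0.20192 + 0.10413j ; Δ = 0.04727 + 0.03831j
  [+6]  conj(Y_{8,6})(Ω₁) = -0.11425 - 0.13658j ; Y_{8,6}(Ω₂) = 0.30914 - 0.01763j ; Δ = -0.03773 - 0.04021j
  [+7]  conj(Y_{8,7})(Ω₁) = -0.01244 - 0.45503j ; Y_{8,7}(Ω₂) = -0.16635 + 0.11139j ; Δ = 0.05276 + 0.07431j
  [+8]  conj(Y_{8,8})(Ω₁) = 0.19220 - 0.25710j ; Y_{8,8}(Ω₂) = -0.21420 + 0.44611j ; Δ = 0.07352 + 0.14081j
Total Σ_m = 0.05299 - 0.00000j. Multiply by 0.739198: 0.03917 - 0.00000j. P_8(cos γ) = 0.039169

0.039169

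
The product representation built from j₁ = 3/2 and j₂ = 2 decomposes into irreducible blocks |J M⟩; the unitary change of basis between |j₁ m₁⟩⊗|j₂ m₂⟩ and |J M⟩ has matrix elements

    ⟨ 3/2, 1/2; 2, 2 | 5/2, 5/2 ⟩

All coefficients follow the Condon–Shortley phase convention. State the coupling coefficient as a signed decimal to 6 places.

triangle: 1!×2!×3!/7! = 12/5040
(j±m)!: 2!×1!×4!×0!×5!×0! = 5760
prefactor² = (2J+1)×Δ×N² = 576/7
  k=1: −1/(1!×0!×0!×3!×2!×0!) = -1/12
Σ = -1/12  ⇒  CG² = 576/7×(-1/12)² = 4/7
CG = −√(4/7) = -0.755929

-0.755929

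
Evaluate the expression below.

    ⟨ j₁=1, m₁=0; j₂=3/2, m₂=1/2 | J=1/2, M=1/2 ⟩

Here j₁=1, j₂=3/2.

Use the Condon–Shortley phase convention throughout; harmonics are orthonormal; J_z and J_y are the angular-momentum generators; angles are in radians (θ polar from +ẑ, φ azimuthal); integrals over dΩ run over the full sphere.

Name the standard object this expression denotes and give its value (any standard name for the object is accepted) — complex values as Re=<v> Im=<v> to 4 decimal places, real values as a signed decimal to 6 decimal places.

Clebsch–Gordan coefficient, −√(1/3) ≈ -0.577350

This is a Clebsch–Gordan (vector-coupling) coefficient.
triangle: 2!×0!×1!/4! = 2/24
(j±m)!: 1!×1!×2!×1!×1!×0! = 2
prefactor² = (2J+1)×Δ×N² = 1/3
  k=1: −1/(1!×1!×0!×1!×0!×0!) = -1
Σ = -1  ⇒  CG² = 1/3×(-1)² = 1/3
CG = −√(1/3) = -0.577350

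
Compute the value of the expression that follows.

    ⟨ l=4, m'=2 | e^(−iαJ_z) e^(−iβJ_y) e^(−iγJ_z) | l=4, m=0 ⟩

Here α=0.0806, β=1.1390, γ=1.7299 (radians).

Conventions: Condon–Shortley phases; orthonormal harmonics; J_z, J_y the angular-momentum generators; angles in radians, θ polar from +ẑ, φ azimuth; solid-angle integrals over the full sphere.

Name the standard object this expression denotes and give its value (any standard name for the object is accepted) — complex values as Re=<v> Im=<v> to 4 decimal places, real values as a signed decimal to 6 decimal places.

This is a Wigner D-matrix element — the rotation-matrix element ⟨l m'| R(α,β,γ) |l m⟩ in the angular-momentum basis.
D^4_{2,0}(0.0806,1.1390,1.7299) = e^{-i·2·0.0806}·d^4_{2,0}(1.1390)·e^{-i·0·1.7299}. Compute d first:
Half-angle: c=0.842171, s=0.539211. N=√(720·2·24·24)=910.735966
The bounds max(0,m−m')=0 and min(l+m,l−m')=2 give 3 terms
  k=0: (−1)^2·910.7360/(96)·0.8422^6·0.5392^2 = +0.984101
  k=1: (−1)^3·910.7360/(36)·0.8422^4·0.5392^4 = -1.075785
  k=2: (−1)^4·910.7360/(96)·0.8422^2·0.5392^6 = +0.165377
d^4_{2,0}(1.1390) = +0.984101 -1.075785 +0.165377 = +0.073692
D = (+0.987035-0.160503i)·(+0.073692)·(+1.000000+0.000000i) = +0.072737-0.011828i

Wigner D-matrix element, Re=0.0727 Im=-0.0118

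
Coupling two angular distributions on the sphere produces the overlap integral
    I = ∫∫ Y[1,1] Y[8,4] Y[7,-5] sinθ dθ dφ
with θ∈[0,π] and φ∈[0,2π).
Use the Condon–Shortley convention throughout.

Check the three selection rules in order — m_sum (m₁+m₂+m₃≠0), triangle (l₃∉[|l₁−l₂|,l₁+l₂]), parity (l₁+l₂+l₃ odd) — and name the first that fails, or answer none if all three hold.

azimuthal sum: 1 + 4 − 5 = 0  ✓
7 ≤ 7 ≤ 9 (triangle on l)  ✓
L = 1 + 8 + 7 = 16 (even)  ✓

none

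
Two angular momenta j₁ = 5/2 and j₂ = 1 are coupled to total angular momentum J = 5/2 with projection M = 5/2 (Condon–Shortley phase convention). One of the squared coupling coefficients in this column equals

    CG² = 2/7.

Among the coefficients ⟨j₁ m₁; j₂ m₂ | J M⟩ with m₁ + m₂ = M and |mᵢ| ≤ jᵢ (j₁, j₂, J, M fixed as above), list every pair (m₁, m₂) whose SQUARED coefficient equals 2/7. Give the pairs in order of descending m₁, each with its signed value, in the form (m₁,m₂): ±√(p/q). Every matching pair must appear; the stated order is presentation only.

Admissible pairs with m₁+m₂ = M = 5/2: (3/2,1), (5/2,0)
  (m₁,m₂)=(5/2,0): CG² = 5/7, CG = +√(5/7)
  (m₁,m₂)=(3/2,1): CG² = 2/7, CG = −√(2/7)   ← matches the target
Pairs with CG² = 2/7: (3/2,1): −√(2/7)

(3/2,1): −√(2/7)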